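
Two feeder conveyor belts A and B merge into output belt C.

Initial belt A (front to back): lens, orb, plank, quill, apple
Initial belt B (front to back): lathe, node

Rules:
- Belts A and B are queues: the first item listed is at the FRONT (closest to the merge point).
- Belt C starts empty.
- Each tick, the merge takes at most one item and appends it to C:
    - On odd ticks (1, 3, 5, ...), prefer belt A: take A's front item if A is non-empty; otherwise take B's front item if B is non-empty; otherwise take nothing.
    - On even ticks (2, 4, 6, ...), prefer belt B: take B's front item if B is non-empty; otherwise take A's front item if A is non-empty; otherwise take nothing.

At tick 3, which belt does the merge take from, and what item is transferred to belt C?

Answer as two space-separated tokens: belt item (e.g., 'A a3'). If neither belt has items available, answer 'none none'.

Answer: A orb

Derivation:
Tick 1: prefer A, take lens from A; A=[orb,plank,quill,apple] B=[lathe,node] C=[lens]
Tick 2: prefer B, take lathe from B; A=[orb,plank,quill,apple] B=[node] C=[lens,lathe]
Tick 3: prefer A, take orb from A; A=[plank,quill,apple] B=[node] C=[lens,lathe,orb]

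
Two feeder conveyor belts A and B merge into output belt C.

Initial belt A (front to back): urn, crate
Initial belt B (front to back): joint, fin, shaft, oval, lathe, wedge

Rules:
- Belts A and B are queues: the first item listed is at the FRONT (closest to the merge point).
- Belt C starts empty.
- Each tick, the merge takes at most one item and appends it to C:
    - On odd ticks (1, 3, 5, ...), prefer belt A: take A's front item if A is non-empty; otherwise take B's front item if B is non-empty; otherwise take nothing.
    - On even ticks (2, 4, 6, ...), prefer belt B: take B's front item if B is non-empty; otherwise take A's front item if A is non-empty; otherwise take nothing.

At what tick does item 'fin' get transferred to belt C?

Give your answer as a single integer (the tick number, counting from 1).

Tick 1: prefer A, take urn from A; A=[crate] B=[joint,fin,shaft,oval,lathe,wedge] C=[urn]
Tick 2: prefer B, take joint from B; A=[crate] B=[fin,shaft,oval,lathe,wedge] C=[urn,joint]
Tick 3: prefer A, take crate from A; A=[-] B=[fin,shaft,oval,lathe,wedge] C=[urn,joint,crate]
Tick 4: prefer B, take fin from B; A=[-] B=[shaft,oval,lathe,wedge] C=[urn,joint,crate,fin]

Answer: 4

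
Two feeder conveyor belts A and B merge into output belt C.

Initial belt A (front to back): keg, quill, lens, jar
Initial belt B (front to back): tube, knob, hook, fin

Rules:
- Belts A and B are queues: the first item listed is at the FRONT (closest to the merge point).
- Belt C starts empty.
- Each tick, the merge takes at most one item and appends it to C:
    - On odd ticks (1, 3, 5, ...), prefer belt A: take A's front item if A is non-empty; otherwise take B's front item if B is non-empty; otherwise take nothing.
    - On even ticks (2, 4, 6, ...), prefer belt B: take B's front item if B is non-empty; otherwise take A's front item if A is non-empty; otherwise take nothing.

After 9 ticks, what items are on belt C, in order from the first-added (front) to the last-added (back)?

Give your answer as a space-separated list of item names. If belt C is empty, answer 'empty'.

Answer: keg tube quill knob lens hook jar fin

Derivation:
Tick 1: prefer A, take keg from A; A=[quill,lens,jar] B=[tube,knob,hook,fin] C=[keg]
Tick 2: prefer B, take tube from B; A=[quill,lens,jar] B=[knob,hook,fin] C=[keg,tube]
Tick 3: prefer A, take quill from A; A=[lens,jar] B=[knob,hook,fin] C=[keg,tube,quill]
Tick 4: prefer B, take knob from B; A=[lens,jar] B=[hook,fin] C=[keg,tube,quill,knob]
Tick 5: prefer A, take lens from A; A=[jar] B=[hook,fin] C=[keg,tube,quill,knob,lens]
Tick 6: prefer B, take hook from B; A=[jar] B=[fin] C=[keg,tube,quill,knob,lens,hook]
Tick 7: prefer A, take jar from A; A=[-] B=[fin] C=[keg,tube,quill,knob,lens,hook,jar]
Tick 8: prefer B, take fin from B; A=[-] B=[-] C=[keg,tube,quill,knob,lens,hook,jar,fin]
Tick 9: prefer A, both empty, nothing taken; A=[-] B=[-] C=[keg,tube,quill,knob,lens,hook,jar,fin]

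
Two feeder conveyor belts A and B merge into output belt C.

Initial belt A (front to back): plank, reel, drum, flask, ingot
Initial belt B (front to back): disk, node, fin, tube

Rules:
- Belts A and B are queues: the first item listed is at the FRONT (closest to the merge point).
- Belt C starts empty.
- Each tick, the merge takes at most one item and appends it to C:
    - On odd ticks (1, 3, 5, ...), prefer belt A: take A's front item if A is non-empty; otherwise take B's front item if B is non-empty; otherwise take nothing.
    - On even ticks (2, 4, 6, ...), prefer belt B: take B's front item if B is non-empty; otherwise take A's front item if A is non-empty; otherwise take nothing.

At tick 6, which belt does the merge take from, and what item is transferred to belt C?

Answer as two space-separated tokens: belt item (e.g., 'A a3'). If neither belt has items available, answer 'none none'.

Answer: B fin

Derivation:
Tick 1: prefer A, take plank from A; A=[reel,drum,flask,ingot] B=[disk,node,fin,tube] C=[plank]
Tick 2: prefer B, take disk from B; A=[reel,drum,flask,ingot] B=[node,fin,tube] C=[plank,disk]
Tick 3: prefer A, take reel from A; A=[drum,flask,ingot] B=[node,fin,tube] C=[plank,disk,reel]
Tick 4: prefer B, take node from B; A=[drum,flask,ingot] B=[fin,tube] C=[plank,disk,reel,node]
Tick 5: prefer A, take drum from A; A=[flask,ingot] B=[fin,tube] C=[plank,disk,reel,node,drum]
Tick 6: prefer B, take fin from B; A=[flask,ingot] B=[tube] C=[plank,disk,reel,node,drum,fin]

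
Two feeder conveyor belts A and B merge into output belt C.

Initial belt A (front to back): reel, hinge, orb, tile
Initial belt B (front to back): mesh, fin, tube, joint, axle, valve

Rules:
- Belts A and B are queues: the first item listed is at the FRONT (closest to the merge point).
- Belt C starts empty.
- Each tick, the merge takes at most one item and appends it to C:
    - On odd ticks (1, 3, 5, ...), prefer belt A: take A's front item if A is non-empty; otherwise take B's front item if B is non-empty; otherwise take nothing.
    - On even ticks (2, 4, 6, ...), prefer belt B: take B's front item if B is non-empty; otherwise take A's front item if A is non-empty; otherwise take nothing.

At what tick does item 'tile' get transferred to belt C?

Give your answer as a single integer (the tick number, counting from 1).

Tick 1: prefer A, take reel from A; A=[hinge,orb,tile] B=[mesh,fin,tube,joint,axle,valve] C=[reel]
Tick 2: prefer B, take mesh from B; A=[hinge,orb,tile] B=[fin,tube,joint,axle,valve] C=[reel,mesh]
Tick 3: prefer A, take hinge from A; A=[orb,tile] B=[fin,tube,joint,axle,valve] C=[reel,mesh,hinge]
Tick 4: prefer B, take fin from B; A=[orb,tile] B=[tube,joint,axle,valve] C=[reel,mesh,hinge,fin]
Tick 5: prefer A, take orb from A; A=[tile] B=[tube,joint,axle,valve] C=[reel,mesh,hinge,fin,orb]
Tick 6: prefer B, take tube from B; A=[tile] B=[joint,axle,valve] C=[reel,mesh,hinge,fin,orb,tube]
Tick 7: prefer A, take tile from A; A=[-] B=[joint,axle,valve] C=[reel,mesh,hinge,fin,orb,tube,tile]

Answer: 7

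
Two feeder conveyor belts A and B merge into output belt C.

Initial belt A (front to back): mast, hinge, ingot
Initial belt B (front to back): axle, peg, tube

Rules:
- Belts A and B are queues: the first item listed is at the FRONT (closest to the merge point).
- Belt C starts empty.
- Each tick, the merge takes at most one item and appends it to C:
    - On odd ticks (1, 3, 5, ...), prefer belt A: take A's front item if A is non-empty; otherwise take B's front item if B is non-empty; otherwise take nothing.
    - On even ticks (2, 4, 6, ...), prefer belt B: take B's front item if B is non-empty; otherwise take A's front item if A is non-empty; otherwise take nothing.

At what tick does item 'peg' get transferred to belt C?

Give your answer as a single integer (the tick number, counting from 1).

Answer: 4

Derivation:
Tick 1: prefer A, take mast from A; A=[hinge,ingot] B=[axle,peg,tube] C=[mast]
Tick 2: prefer B, take axle from B; A=[hinge,ingot] B=[peg,tube] C=[mast,axle]
Tick 3: prefer A, take hinge from A; A=[ingot] B=[peg,tube] C=[mast,axle,hinge]
Tick 4: prefer B, take peg from B; A=[ingot] B=[tube] C=[mast,axle,hinge,peg]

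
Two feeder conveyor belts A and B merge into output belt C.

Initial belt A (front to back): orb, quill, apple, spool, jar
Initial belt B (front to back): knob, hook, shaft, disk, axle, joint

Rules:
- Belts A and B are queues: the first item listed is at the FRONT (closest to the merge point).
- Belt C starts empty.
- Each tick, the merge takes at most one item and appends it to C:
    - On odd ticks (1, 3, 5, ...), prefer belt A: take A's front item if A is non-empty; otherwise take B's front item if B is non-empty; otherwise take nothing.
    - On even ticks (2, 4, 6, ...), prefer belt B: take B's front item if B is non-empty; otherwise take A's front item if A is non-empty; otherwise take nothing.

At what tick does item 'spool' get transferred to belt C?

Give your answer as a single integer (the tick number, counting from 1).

Tick 1: prefer A, take orb from A; A=[quill,apple,spool,jar] B=[knob,hook,shaft,disk,axle,joint] C=[orb]
Tick 2: prefer B, take knob from B; A=[quill,apple,spool,jar] B=[hook,shaft,disk,axle,joint] C=[orb,knob]
Tick 3: prefer A, take quill from A; A=[apple,spool,jar] B=[hook,shaft,disk,axle,joint] C=[orb,knob,quill]
Tick 4: prefer B, take hook from B; A=[apple,spool,jar] B=[shaft,disk,axle,joint] C=[orb,knob,quill,hook]
Tick 5: prefer A, take apple from A; A=[spool,jar] B=[shaft,disk,axle,joint] C=[orb,knob,quill,hook,apple]
Tick 6: prefer B, take shaft from B; A=[spool,jar] B=[disk,axle,joint] C=[orb,knob,quill,hook,apple,shaft]
Tick 7: prefer A, take spool from A; A=[jar] B=[disk,axle,joint] C=[orb,knob,quill,hook,apple,shaft,spool]

Answer: 7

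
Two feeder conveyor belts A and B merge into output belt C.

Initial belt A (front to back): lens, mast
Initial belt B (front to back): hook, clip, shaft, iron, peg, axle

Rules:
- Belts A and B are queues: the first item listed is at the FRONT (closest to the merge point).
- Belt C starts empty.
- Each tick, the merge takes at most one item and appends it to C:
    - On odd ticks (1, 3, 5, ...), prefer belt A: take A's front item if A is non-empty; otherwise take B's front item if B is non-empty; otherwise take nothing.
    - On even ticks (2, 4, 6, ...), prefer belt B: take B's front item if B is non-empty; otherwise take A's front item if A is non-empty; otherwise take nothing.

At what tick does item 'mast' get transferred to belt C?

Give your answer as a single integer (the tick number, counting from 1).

Tick 1: prefer A, take lens from A; A=[mast] B=[hook,clip,shaft,iron,peg,axle] C=[lens]
Tick 2: prefer B, take hook from B; A=[mast] B=[clip,shaft,iron,peg,axle] C=[lens,hook]
Tick 3: prefer A, take mast from A; A=[-] B=[clip,shaft,iron,peg,axle] C=[lens,hook,mast]

Answer: 3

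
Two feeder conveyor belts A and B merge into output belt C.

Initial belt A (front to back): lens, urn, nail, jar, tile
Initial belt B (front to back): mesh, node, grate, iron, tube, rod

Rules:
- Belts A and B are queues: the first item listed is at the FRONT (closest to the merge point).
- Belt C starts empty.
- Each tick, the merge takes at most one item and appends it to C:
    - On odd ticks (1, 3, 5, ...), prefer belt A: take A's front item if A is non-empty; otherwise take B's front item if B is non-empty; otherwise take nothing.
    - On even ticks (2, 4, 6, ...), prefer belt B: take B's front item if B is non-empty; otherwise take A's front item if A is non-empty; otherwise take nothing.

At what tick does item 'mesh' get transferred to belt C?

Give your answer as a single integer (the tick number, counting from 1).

Answer: 2

Derivation:
Tick 1: prefer A, take lens from A; A=[urn,nail,jar,tile] B=[mesh,node,grate,iron,tube,rod] C=[lens]
Tick 2: prefer B, take mesh from B; A=[urn,nail,jar,tile] B=[node,grate,iron,tube,rod] C=[lens,mesh]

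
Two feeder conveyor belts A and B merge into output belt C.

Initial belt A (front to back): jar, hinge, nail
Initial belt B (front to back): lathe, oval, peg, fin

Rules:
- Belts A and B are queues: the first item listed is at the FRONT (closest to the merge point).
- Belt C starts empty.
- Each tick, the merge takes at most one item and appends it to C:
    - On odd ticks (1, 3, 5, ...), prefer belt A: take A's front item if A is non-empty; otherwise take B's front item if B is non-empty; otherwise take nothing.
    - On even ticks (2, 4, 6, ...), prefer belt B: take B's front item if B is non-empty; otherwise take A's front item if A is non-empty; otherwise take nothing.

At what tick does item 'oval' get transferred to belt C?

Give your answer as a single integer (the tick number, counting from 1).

Tick 1: prefer A, take jar from A; A=[hinge,nail] B=[lathe,oval,peg,fin] C=[jar]
Tick 2: prefer B, take lathe from B; A=[hinge,nail] B=[oval,peg,fin] C=[jar,lathe]
Tick 3: prefer A, take hinge from A; A=[nail] B=[oval,peg,fin] C=[jar,lathe,hinge]
Tick 4: prefer B, take oval from B; A=[nail] B=[peg,fin] C=[jar,lathe,hinge,oval]

Answer: 4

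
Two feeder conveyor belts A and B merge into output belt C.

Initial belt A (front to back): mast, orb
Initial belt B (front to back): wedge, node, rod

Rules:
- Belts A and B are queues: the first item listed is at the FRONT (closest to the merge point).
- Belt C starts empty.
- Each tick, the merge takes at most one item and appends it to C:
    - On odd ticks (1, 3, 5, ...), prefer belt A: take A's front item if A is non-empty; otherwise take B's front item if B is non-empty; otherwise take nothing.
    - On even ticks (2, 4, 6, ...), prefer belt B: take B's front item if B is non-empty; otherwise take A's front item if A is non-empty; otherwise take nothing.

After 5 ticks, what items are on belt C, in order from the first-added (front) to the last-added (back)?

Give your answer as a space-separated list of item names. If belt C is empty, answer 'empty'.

Answer: mast wedge orb node rod

Derivation:
Tick 1: prefer A, take mast from A; A=[orb] B=[wedge,node,rod] C=[mast]
Tick 2: prefer B, take wedge from B; A=[orb] B=[node,rod] C=[mast,wedge]
Tick 3: prefer A, take orb from A; A=[-] B=[node,rod] C=[mast,wedge,orb]
Tick 4: prefer B, take node from B; A=[-] B=[rod] C=[mast,wedge,orb,node]
Tick 5: prefer A, take rod from B; A=[-] B=[-] C=[mast,wedge,orb,node,rod]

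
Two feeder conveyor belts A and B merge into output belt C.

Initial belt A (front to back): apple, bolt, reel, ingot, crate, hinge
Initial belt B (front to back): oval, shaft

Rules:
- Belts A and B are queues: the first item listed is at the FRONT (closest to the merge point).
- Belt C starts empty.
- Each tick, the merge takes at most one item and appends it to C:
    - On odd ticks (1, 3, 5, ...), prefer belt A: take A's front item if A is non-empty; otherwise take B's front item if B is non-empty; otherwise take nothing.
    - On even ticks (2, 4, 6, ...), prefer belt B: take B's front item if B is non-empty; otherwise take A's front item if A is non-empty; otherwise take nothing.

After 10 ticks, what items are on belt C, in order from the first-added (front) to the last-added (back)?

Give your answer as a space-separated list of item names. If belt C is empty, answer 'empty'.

Tick 1: prefer A, take apple from A; A=[bolt,reel,ingot,crate,hinge] B=[oval,shaft] C=[apple]
Tick 2: prefer B, take oval from B; A=[bolt,reel,ingot,crate,hinge] B=[shaft] C=[apple,oval]
Tick 3: prefer A, take bolt from A; A=[reel,ingot,crate,hinge] B=[shaft] C=[apple,oval,bolt]
Tick 4: prefer B, take shaft from B; A=[reel,ingot,crate,hinge] B=[-] C=[apple,oval,bolt,shaft]
Tick 5: prefer A, take reel from A; A=[ingot,crate,hinge] B=[-] C=[apple,oval,bolt,shaft,reel]
Tick 6: prefer B, take ingot from A; A=[crate,hinge] B=[-] C=[apple,oval,bolt,shaft,reel,ingot]
Tick 7: prefer A, take crate from A; A=[hinge] B=[-] C=[apple,oval,bolt,shaft,reel,ingot,crate]
Tick 8: prefer B, take hinge from A; A=[-] B=[-] C=[apple,oval,bolt,shaft,reel,ingot,crate,hinge]
Tick 9: prefer A, both empty, nothing taken; A=[-] B=[-] C=[apple,oval,bolt,shaft,reel,ingot,crate,hinge]
Tick 10: prefer B, both empty, nothing taken; A=[-] B=[-] C=[apple,oval,bolt,shaft,reel,ingot,crate,hinge]

Answer: apple oval bolt shaft reel ingot crate hinge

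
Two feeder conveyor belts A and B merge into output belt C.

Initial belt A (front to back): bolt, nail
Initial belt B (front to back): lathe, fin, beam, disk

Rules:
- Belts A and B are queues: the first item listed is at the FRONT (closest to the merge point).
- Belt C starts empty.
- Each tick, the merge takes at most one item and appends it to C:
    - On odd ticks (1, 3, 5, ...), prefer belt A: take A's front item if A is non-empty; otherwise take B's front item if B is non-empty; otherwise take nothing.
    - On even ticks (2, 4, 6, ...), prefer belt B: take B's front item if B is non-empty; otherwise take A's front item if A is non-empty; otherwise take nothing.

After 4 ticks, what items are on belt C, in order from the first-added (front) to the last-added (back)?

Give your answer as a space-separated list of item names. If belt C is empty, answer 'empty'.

Tick 1: prefer A, take bolt from A; A=[nail] B=[lathe,fin,beam,disk] C=[bolt]
Tick 2: prefer B, take lathe from B; A=[nail] B=[fin,beam,disk] C=[bolt,lathe]
Tick 3: prefer A, take nail from A; A=[-] B=[fin,beam,disk] C=[bolt,lathe,nail]
Tick 4: prefer B, take fin from B; A=[-] B=[beam,disk] C=[bolt,lathe,nail,fin]

Answer: bolt lathe nail fin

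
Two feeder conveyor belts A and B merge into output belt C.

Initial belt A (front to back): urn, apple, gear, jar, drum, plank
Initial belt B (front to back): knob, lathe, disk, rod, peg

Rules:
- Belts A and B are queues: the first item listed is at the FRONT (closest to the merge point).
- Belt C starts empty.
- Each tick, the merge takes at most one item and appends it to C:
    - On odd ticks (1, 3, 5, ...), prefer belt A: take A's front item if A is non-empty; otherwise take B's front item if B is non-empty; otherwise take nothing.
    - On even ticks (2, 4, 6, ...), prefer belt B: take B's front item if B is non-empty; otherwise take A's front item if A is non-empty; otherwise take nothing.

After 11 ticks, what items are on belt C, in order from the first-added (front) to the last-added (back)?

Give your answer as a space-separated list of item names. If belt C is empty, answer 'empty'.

Tick 1: prefer A, take urn from A; A=[apple,gear,jar,drum,plank] B=[knob,lathe,disk,rod,peg] C=[urn]
Tick 2: prefer B, take knob from B; A=[apple,gear,jar,drum,plank] B=[lathe,disk,rod,peg] C=[urn,knob]
Tick 3: prefer A, take apple from A; A=[gear,jar,drum,plank] B=[lathe,disk,rod,peg] C=[urn,knob,apple]
Tick 4: prefer B, take lathe from B; A=[gear,jar,drum,plank] B=[disk,rod,peg] C=[urn,knob,apple,lathe]
Tick 5: prefer A, take gear from A; A=[jar,drum,plank] B=[disk,rod,peg] C=[urn,knob,apple,lathe,gear]
Tick 6: prefer B, take disk from B; A=[jar,drum,plank] B=[rod,peg] C=[urn,knob,apple,lathe,gear,disk]
Tick 7: prefer A, take jar from A; A=[drum,plank] B=[rod,peg] C=[urn,knob,apple,lathe,gear,disk,jar]
Tick 8: prefer B, take rod from B; A=[drum,plank] B=[peg] C=[urn,knob,apple,lathe,gear,disk,jar,rod]
Tick 9: prefer A, take drum from A; A=[plank] B=[peg] C=[urn,knob,apple,lathe,gear,disk,jar,rod,drum]
Tick 10: prefer B, take peg from B; A=[plank] B=[-] C=[urn,knob,apple,lathe,gear,disk,jar,rod,drum,peg]
Tick 11: prefer A, take plank from A; A=[-] B=[-] C=[urn,knob,apple,lathe,gear,disk,jar,rod,drum,peg,plank]

Answer: urn knob apple lathe gear disk jar rod drum peg plank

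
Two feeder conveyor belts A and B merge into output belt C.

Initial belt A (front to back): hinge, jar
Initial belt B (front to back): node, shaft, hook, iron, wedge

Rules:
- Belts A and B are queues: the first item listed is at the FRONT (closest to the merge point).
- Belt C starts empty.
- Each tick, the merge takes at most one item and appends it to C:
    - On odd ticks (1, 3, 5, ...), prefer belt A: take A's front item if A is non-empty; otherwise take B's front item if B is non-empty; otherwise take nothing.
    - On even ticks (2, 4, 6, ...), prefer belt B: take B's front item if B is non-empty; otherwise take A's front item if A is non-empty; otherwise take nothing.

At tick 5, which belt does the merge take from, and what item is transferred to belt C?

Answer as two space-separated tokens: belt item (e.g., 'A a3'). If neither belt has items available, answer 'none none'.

Tick 1: prefer A, take hinge from A; A=[jar] B=[node,shaft,hook,iron,wedge] C=[hinge]
Tick 2: prefer B, take node from B; A=[jar] B=[shaft,hook,iron,wedge] C=[hinge,node]
Tick 3: prefer A, take jar from A; A=[-] B=[shaft,hook,iron,wedge] C=[hinge,node,jar]
Tick 4: prefer B, take shaft from B; A=[-] B=[hook,iron,wedge] C=[hinge,node,jar,shaft]
Tick 5: prefer A, take hook from B; A=[-] B=[iron,wedge] C=[hinge,node,jar,shaft,hook]

Answer: B hook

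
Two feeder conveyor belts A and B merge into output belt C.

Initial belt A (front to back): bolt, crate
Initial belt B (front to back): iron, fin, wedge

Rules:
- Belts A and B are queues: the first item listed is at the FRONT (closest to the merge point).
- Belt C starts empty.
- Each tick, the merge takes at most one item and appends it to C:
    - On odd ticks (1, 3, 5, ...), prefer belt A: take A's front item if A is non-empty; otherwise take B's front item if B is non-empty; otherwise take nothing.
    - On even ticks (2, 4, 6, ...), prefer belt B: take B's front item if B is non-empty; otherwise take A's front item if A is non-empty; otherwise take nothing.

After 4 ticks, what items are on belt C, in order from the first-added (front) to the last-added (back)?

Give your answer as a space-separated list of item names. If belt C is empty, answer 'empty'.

Answer: bolt iron crate fin

Derivation:
Tick 1: prefer A, take bolt from A; A=[crate] B=[iron,fin,wedge] C=[bolt]
Tick 2: prefer B, take iron from B; A=[crate] B=[fin,wedge] C=[bolt,iron]
Tick 3: prefer A, take crate from A; A=[-] B=[fin,wedge] C=[bolt,iron,crate]
Tick 4: prefer B, take fin from B; A=[-] B=[wedge] C=[bolt,iron,crate,fin]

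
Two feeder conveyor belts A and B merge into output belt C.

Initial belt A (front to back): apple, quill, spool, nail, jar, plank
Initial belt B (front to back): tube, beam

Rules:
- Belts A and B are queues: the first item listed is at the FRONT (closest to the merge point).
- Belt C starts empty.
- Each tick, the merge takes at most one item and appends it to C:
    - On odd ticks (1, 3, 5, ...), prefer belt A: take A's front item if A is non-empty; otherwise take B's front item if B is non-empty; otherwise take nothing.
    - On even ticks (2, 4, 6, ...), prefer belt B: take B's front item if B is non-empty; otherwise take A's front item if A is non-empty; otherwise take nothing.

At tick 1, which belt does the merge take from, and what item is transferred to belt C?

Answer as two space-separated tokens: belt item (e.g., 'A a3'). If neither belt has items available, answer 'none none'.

Answer: A apple

Derivation:
Tick 1: prefer A, take apple from A; A=[quill,spool,nail,jar,plank] B=[tube,beam] C=[apple]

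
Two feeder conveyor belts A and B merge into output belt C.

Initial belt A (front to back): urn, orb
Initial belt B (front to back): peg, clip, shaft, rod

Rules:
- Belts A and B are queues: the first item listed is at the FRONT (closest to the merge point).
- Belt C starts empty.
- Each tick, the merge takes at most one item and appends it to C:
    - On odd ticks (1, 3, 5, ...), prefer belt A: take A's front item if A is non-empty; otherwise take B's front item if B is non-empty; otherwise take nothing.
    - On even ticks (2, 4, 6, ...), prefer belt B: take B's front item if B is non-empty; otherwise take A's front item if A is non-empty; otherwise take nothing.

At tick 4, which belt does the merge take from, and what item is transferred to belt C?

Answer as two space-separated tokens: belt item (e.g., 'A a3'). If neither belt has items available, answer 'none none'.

Answer: B clip

Derivation:
Tick 1: prefer A, take urn from A; A=[orb] B=[peg,clip,shaft,rod] C=[urn]
Tick 2: prefer B, take peg from B; A=[orb] B=[clip,shaft,rod] C=[urn,peg]
Tick 3: prefer A, take orb from A; A=[-] B=[clip,shaft,rod] C=[urn,peg,orb]
Tick 4: prefer B, take clip from B; A=[-] B=[shaft,rod] C=[urn,peg,orb,clip]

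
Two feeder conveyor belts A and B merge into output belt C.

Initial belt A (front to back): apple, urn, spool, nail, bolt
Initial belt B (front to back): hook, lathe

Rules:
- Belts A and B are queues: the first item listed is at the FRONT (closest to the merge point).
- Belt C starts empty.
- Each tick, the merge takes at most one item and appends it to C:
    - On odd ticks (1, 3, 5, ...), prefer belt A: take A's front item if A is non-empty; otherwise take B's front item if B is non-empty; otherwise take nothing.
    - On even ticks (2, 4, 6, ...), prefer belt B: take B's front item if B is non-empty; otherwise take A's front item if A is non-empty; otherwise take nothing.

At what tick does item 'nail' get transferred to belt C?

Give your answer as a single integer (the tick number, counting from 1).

Answer: 6

Derivation:
Tick 1: prefer A, take apple from A; A=[urn,spool,nail,bolt] B=[hook,lathe] C=[apple]
Tick 2: prefer B, take hook from B; A=[urn,spool,nail,bolt] B=[lathe] C=[apple,hook]
Tick 3: prefer A, take urn from A; A=[spool,nail,bolt] B=[lathe] C=[apple,hook,urn]
Tick 4: prefer B, take lathe from B; A=[spool,nail,bolt] B=[-] C=[apple,hook,urn,lathe]
Tick 5: prefer A, take spool from A; A=[nail,bolt] B=[-] C=[apple,hook,urn,lathe,spool]
Tick 6: prefer B, take nail from A; A=[bolt] B=[-] C=[apple,hook,urn,lathe,spool,nail]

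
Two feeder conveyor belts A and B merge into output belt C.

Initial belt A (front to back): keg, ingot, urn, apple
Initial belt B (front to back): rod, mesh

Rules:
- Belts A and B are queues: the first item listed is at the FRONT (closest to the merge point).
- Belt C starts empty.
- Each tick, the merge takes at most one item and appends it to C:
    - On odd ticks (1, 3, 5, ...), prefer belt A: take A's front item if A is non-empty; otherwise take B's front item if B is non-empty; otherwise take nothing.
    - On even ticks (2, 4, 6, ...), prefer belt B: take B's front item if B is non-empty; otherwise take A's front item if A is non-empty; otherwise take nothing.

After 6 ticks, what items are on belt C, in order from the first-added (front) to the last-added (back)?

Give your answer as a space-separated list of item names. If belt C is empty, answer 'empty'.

Tick 1: prefer A, take keg from A; A=[ingot,urn,apple] B=[rod,mesh] C=[keg]
Tick 2: prefer B, take rod from B; A=[ingot,urn,apple] B=[mesh] C=[keg,rod]
Tick 3: prefer A, take ingot from A; A=[urn,apple] B=[mesh] C=[keg,rod,ingot]
Tick 4: prefer B, take mesh from B; A=[urn,apple] B=[-] C=[keg,rod,ingot,mesh]
Tick 5: prefer A, take urn from A; A=[apple] B=[-] C=[keg,rod,ingot,mesh,urn]
Tick 6: prefer B, take apple from A; A=[-] B=[-] C=[keg,rod,ingot,mesh,urn,apple]

Answer: keg rod ingot mesh urn apple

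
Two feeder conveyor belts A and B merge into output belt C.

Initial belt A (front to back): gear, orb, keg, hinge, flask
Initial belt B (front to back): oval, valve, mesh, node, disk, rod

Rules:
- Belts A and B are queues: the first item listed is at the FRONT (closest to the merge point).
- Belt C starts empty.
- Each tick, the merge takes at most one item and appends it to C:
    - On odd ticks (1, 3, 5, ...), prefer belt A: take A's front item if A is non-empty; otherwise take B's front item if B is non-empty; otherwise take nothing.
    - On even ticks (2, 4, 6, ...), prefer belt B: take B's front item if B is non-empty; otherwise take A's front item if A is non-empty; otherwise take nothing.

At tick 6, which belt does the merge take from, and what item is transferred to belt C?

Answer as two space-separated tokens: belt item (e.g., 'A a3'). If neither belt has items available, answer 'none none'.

Answer: B mesh

Derivation:
Tick 1: prefer A, take gear from A; A=[orb,keg,hinge,flask] B=[oval,valve,mesh,node,disk,rod] C=[gear]
Tick 2: prefer B, take oval from B; A=[orb,keg,hinge,flask] B=[valve,mesh,node,disk,rod] C=[gear,oval]
Tick 3: prefer A, take orb from A; A=[keg,hinge,flask] B=[valve,mesh,node,disk,rod] C=[gear,oval,orb]
Tick 4: prefer B, take valve from B; A=[keg,hinge,flask] B=[mesh,node,disk,rod] C=[gear,oval,orb,valve]
Tick 5: prefer A, take keg from A; A=[hinge,flask] B=[mesh,node,disk,rod] C=[gear,oval,orb,valve,keg]
Tick 6: prefer B, take mesh from B; A=[hinge,flask] B=[node,disk,rod] C=[gear,oval,orb,valve,keg,mesh]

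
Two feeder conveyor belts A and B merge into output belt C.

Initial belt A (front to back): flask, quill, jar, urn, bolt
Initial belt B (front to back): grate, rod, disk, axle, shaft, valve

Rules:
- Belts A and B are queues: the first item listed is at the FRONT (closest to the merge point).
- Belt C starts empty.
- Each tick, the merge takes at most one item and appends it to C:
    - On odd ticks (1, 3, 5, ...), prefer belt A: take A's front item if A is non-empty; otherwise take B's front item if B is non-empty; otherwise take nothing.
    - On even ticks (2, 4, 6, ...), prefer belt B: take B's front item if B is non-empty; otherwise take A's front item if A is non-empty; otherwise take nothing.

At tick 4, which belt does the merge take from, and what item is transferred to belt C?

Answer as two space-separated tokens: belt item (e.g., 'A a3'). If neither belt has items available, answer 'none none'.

Tick 1: prefer A, take flask from A; A=[quill,jar,urn,bolt] B=[grate,rod,disk,axle,shaft,valve] C=[flask]
Tick 2: prefer B, take grate from B; A=[quill,jar,urn,bolt] B=[rod,disk,axle,shaft,valve] C=[flask,grate]
Tick 3: prefer A, take quill from A; A=[jar,urn,bolt] B=[rod,disk,axle,shaft,valve] C=[flask,grate,quill]
Tick 4: prefer B, take rod from B; A=[jar,urn,bolt] B=[disk,axle,shaft,valve] C=[flask,grate,quill,rod]

Answer: B rod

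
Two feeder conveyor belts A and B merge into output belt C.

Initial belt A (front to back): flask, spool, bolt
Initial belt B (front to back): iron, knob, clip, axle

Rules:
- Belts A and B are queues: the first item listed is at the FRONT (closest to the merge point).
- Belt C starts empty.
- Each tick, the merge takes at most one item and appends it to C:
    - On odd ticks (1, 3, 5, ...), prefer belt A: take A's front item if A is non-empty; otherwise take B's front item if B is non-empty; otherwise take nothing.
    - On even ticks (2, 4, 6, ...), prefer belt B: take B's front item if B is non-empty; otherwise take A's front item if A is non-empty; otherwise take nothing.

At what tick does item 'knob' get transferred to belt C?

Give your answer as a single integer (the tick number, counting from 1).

Answer: 4

Derivation:
Tick 1: prefer A, take flask from A; A=[spool,bolt] B=[iron,knob,clip,axle] C=[flask]
Tick 2: prefer B, take iron from B; A=[spool,bolt] B=[knob,clip,axle] C=[flask,iron]
Tick 3: prefer A, take spool from A; A=[bolt] B=[knob,clip,axle] C=[flask,iron,spool]
Tick 4: prefer B, take knob from B; A=[bolt] B=[clip,axle] C=[flask,iron,spool,knob]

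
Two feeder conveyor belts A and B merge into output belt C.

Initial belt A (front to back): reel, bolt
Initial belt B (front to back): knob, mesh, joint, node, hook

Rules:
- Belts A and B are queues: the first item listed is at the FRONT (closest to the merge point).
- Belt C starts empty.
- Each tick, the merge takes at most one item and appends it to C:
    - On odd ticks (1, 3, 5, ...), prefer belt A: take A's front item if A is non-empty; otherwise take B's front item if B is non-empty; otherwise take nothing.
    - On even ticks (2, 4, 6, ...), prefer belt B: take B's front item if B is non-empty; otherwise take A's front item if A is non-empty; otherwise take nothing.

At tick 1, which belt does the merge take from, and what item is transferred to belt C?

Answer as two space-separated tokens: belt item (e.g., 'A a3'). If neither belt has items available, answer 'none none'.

Tick 1: prefer A, take reel from A; A=[bolt] B=[knob,mesh,joint,node,hook] C=[reel]

Answer: A reel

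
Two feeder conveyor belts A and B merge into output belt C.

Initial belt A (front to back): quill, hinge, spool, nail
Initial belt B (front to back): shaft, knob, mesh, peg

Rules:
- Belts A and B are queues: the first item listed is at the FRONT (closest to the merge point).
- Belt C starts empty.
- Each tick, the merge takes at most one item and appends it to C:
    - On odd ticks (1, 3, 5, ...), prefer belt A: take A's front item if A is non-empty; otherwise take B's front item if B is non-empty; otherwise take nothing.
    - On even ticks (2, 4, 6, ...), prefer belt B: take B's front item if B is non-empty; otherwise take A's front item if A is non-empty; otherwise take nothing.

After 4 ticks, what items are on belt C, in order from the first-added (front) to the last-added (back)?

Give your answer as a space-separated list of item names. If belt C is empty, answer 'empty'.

Tick 1: prefer A, take quill from A; A=[hinge,spool,nail] B=[shaft,knob,mesh,peg] C=[quill]
Tick 2: prefer B, take shaft from B; A=[hinge,spool,nail] B=[knob,mesh,peg] C=[quill,shaft]
Tick 3: prefer A, take hinge from A; A=[spool,nail] B=[knob,mesh,peg] C=[quill,shaft,hinge]
Tick 4: prefer B, take knob from B; A=[spool,nail] B=[mesh,peg] C=[quill,shaft,hinge,knob]

Answer: quill shaft hinge knob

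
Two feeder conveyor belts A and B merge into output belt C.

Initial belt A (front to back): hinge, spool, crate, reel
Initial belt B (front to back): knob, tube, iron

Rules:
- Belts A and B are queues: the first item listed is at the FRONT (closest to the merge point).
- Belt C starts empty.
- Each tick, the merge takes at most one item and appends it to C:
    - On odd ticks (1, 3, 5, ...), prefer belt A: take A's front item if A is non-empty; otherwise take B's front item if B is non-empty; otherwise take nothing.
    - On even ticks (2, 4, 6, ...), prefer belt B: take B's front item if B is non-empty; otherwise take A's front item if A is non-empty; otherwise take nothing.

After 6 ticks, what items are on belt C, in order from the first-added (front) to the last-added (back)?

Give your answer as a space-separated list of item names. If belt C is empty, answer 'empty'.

Tick 1: prefer A, take hinge from A; A=[spool,crate,reel] B=[knob,tube,iron] C=[hinge]
Tick 2: prefer B, take knob from B; A=[spool,crate,reel] B=[tube,iron] C=[hinge,knob]
Tick 3: prefer A, take spool from A; A=[crate,reel] B=[tube,iron] C=[hinge,knob,spool]
Tick 4: prefer B, take tube from B; A=[crate,reel] B=[iron] C=[hinge,knob,spool,tube]
Tick 5: prefer A, take crate from A; A=[reel] B=[iron] C=[hinge,knob,spool,tube,crate]
Tick 6: prefer B, take iron from B; A=[reel] B=[-] C=[hinge,knob,spool,tube,crate,iron]

Answer: hinge knob spool tube crate iron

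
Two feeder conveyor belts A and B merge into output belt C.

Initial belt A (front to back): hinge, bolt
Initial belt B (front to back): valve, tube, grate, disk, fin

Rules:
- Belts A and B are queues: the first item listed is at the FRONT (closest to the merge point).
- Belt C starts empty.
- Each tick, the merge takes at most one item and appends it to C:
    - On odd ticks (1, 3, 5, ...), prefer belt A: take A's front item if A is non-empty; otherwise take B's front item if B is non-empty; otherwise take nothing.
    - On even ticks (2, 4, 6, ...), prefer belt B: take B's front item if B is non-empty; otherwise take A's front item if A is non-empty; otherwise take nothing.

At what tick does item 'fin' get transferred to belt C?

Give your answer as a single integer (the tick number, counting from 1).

Tick 1: prefer A, take hinge from A; A=[bolt] B=[valve,tube,grate,disk,fin] C=[hinge]
Tick 2: prefer B, take valve from B; A=[bolt] B=[tube,grate,disk,fin] C=[hinge,valve]
Tick 3: prefer A, take bolt from A; A=[-] B=[tube,grate,disk,fin] C=[hinge,valve,bolt]
Tick 4: prefer B, take tube from B; A=[-] B=[grate,disk,fin] C=[hinge,valve,bolt,tube]
Tick 5: prefer A, take grate from B; A=[-] B=[disk,fin] C=[hinge,valve,bolt,tube,grate]
Tick 6: prefer B, take disk from B; A=[-] B=[fin] C=[hinge,valve,bolt,tube,grate,disk]
Tick 7: prefer A, take fin from B; A=[-] B=[-] C=[hinge,valve,bolt,tube,grate,disk,fin]

Answer: 7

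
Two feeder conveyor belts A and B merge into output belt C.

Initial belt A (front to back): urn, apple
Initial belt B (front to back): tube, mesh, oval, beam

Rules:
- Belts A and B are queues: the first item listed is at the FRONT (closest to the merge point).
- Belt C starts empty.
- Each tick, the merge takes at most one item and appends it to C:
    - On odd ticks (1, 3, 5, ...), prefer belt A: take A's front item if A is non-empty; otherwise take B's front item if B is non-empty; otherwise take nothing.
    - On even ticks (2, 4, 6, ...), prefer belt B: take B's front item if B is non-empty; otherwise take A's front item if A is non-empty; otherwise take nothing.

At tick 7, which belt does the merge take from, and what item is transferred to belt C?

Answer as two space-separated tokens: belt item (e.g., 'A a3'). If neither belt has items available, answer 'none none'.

Answer: none none

Derivation:
Tick 1: prefer A, take urn from A; A=[apple] B=[tube,mesh,oval,beam] C=[urn]
Tick 2: prefer B, take tube from B; A=[apple] B=[mesh,oval,beam] C=[urn,tube]
Tick 3: prefer A, take apple from A; A=[-] B=[mesh,oval,beam] C=[urn,tube,apple]
Tick 4: prefer B, take mesh from B; A=[-] B=[oval,beam] C=[urn,tube,apple,mesh]
Tick 5: prefer A, take oval from B; A=[-] B=[beam] C=[urn,tube,apple,mesh,oval]
Tick 6: prefer B, take beam from B; A=[-] B=[-] C=[urn,tube,apple,mesh,oval,beam]
Tick 7: prefer A, both empty, nothing taken; A=[-] B=[-] C=[urn,tube,apple,mesh,oval,beam]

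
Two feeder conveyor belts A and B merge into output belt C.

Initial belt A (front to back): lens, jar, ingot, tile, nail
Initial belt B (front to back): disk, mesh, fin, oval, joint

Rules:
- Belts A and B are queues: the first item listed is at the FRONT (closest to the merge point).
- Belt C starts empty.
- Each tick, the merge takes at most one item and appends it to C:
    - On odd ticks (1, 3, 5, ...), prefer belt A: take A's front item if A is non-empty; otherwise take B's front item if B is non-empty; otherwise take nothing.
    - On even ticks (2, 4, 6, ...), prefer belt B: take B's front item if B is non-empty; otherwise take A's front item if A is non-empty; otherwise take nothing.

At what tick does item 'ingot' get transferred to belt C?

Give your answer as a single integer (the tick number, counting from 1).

Tick 1: prefer A, take lens from A; A=[jar,ingot,tile,nail] B=[disk,mesh,fin,oval,joint] C=[lens]
Tick 2: prefer B, take disk from B; A=[jar,ingot,tile,nail] B=[mesh,fin,oval,joint] C=[lens,disk]
Tick 3: prefer A, take jar from A; A=[ingot,tile,nail] B=[mesh,fin,oval,joint] C=[lens,disk,jar]
Tick 4: prefer B, take mesh from B; A=[ingot,tile,nail] B=[fin,oval,joint] C=[lens,disk,jar,mesh]
Tick 5: prefer A, take ingot from A; A=[tile,nail] B=[fin,oval,joint] C=[lens,disk,jar,mesh,ingot]

Answer: 5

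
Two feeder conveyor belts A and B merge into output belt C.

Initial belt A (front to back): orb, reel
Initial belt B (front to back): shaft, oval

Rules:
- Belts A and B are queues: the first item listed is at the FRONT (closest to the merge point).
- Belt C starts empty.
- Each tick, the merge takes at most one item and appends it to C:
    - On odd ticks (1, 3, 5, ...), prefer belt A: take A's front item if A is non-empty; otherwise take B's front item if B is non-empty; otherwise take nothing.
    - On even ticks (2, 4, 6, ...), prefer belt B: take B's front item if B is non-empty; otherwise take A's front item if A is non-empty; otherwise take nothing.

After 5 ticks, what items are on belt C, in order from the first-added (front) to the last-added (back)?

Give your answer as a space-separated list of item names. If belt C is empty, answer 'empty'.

Tick 1: prefer A, take orb from A; A=[reel] B=[shaft,oval] C=[orb]
Tick 2: prefer B, take shaft from B; A=[reel] B=[oval] C=[orb,shaft]
Tick 3: prefer A, take reel from A; A=[-] B=[oval] C=[orb,shaft,reel]
Tick 4: prefer B, take oval from B; A=[-] B=[-] C=[orb,shaft,reel,oval]
Tick 5: prefer A, both empty, nothing taken; A=[-] B=[-] C=[orb,shaft,reel,oval]

Answer: orb shaft reel oval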